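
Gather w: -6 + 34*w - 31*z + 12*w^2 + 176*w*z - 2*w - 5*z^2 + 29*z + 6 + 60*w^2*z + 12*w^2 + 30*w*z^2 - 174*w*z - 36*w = w^2*(60*z + 24) + w*(30*z^2 + 2*z - 4) - 5*z^2 - 2*z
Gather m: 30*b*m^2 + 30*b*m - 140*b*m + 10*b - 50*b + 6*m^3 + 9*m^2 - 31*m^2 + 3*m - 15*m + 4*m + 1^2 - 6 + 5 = -40*b + 6*m^3 + m^2*(30*b - 22) + m*(-110*b - 8)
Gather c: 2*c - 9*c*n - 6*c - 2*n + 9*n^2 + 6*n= c*(-9*n - 4) + 9*n^2 + 4*n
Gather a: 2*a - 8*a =-6*a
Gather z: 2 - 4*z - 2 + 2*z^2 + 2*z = 2*z^2 - 2*z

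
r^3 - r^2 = r^2*(r - 1)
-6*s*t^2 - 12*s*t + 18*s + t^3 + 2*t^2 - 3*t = (-6*s + t)*(t - 1)*(t + 3)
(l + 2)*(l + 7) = l^2 + 9*l + 14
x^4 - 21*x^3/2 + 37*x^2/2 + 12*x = x*(x - 8)*(x - 3)*(x + 1/2)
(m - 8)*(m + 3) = m^2 - 5*m - 24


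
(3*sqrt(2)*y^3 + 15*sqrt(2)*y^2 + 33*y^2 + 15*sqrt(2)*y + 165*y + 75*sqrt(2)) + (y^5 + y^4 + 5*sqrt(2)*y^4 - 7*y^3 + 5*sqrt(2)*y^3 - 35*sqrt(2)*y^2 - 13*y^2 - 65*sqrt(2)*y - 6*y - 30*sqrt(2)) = y^5 + y^4 + 5*sqrt(2)*y^4 - 7*y^3 + 8*sqrt(2)*y^3 - 20*sqrt(2)*y^2 + 20*y^2 - 50*sqrt(2)*y + 159*y + 45*sqrt(2)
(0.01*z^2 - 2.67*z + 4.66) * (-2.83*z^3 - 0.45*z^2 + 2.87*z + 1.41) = -0.0283*z^5 + 7.5516*z^4 - 11.9576*z^3 - 9.7458*z^2 + 9.6095*z + 6.5706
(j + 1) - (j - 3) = 4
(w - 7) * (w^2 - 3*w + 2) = w^3 - 10*w^2 + 23*w - 14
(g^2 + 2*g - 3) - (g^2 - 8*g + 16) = 10*g - 19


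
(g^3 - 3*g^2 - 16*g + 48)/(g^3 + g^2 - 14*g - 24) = (g^2 + g - 12)/(g^2 + 5*g + 6)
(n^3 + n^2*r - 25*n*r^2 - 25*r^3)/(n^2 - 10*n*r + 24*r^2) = (n^3 + n^2*r - 25*n*r^2 - 25*r^3)/(n^2 - 10*n*r + 24*r^2)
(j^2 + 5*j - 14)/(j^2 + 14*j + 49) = (j - 2)/(j + 7)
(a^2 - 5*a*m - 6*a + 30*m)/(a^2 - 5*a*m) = (a - 6)/a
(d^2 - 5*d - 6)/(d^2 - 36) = (d + 1)/(d + 6)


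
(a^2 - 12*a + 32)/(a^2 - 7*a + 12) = (a - 8)/(a - 3)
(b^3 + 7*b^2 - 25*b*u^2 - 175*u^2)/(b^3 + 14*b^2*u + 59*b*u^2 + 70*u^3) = (b^2 - 5*b*u + 7*b - 35*u)/(b^2 + 9*b*u + 14*u^2)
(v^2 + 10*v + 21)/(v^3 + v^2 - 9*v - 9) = (v + 7)/(v^2 - 2*v - 3)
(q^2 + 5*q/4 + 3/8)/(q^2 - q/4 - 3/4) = (q + 1/2)/(q - 1)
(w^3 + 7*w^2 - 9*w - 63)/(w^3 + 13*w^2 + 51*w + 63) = (w - 3)/(w + 3)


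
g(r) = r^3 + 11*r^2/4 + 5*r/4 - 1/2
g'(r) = 3*r^2 + 11*r/2 + 5/4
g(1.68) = 14.10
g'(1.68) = 18.96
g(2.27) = 28.21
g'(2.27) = 29.19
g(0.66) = 1.81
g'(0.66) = 6.19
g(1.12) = 5.75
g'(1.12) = 11.17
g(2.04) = 21.98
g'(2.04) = 24.95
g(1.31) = 8.10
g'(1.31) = 13.60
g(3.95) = 108.97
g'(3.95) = 69.78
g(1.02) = 4.70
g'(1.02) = 9.98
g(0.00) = -0.50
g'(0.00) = 1.25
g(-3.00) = -6.50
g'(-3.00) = 11.75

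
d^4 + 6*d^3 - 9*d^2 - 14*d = d*(d - 2)*(d + 1)*(d + 7)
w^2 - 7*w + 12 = (w - 4)*(w - 3)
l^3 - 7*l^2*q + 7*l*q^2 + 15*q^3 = (l - 5*q)*(l - 3*q)*(l + q)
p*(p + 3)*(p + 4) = p^3 + 7*p^2 + 12*p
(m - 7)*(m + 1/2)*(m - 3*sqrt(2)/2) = m^3 - 13*m^2/2 - 3*sqrt(2)*m^2/2 - 7*m/2 + 39*sqrt(2)*m/4 + 21*sqrt(2)/4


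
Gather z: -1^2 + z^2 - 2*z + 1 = z^2 - 2*z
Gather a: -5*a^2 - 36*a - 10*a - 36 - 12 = -5*a^2 - 46*a - 48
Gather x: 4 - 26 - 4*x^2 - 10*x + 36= -4*x^2 - 10*x + 14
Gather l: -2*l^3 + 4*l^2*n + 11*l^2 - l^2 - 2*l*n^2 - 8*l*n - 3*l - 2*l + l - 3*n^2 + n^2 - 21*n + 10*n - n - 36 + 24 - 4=-2*l^3 + l^2*(4*n + 10) + l*(-2*n^2 - 8*n - 4) - 2*n^2 - 12*n - 16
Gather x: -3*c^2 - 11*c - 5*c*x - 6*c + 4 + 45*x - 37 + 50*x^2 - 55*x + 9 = -3*c^2 - 17*c + 50*x^2 + x*(-5*c - 10) - 24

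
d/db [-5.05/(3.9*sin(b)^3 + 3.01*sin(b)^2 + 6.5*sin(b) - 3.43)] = (59.085*sin(b)^2 + 30.401*sin(b) + 32.825)*cos(b)/(3.9*sin(b)^3 + 3.01*sin(b)^2 + 6.5*sin(b) - 3.43)^2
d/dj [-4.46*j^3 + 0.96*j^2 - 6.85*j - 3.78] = -13.38*j^2 + 1.92*j - 6.85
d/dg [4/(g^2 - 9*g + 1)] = 4*(9 - 2*g)/(g^2 - 9*g + 1)^2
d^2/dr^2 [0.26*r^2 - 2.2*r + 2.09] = 0.520000000000000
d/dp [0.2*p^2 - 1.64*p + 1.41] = 0.4*p - 1.64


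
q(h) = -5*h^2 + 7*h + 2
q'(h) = 7 - 10*h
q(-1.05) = -10.86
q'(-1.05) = 17.50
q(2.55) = -12.66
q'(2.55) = -18.50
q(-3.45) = -81.66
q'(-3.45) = 41.50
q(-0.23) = 0.13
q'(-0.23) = 9.30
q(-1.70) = -24.35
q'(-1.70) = 24.00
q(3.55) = -36.16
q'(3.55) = -28.50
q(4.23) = -57.85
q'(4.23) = -35.30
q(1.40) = 2.00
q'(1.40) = -7.00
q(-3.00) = -64.00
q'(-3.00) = 37.00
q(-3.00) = -64.00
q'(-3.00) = 37.00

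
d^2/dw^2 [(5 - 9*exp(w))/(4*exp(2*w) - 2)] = (-36*exp(4*w) + 80*exp(3*w) - 108*exp(2*w) + 40*exp(w) - 9)*exp(w)/(2*(8*exp(6*w) - 12*exp(4*w) + 6*exp(2*w) - 1))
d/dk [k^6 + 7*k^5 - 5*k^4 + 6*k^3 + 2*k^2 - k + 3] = 6*k^5 + 35*k^4 - 20*k^3 + 18*k^2 + 4*k - 1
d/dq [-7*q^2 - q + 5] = -14*q - 1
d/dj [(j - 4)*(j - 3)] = 2*j - 7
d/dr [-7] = 0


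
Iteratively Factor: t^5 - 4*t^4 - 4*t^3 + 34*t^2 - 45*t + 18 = (t + 3)*(t^4 - 7*t^3 + 17*t^2 - 17*t + 6) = (t - 2)*(t + 3)*(t^3 - 5*t^2 + 7*t - 3) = (t - 3)*(t - 2)*(t + 3)*(t^2 - 2*t + 1) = (t - 3)*(t - 2)*(t - 1)*(t + 3)*(t - 1)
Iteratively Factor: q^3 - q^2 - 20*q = (q)*(q^2 - q - 20) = q*(q - 5)*(q + 4)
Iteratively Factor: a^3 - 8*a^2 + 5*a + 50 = (a - 5)*(a^2 - 3*a - 10) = (a - 5)*(a + 2)*(a - 5)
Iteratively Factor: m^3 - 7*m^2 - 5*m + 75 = (m - 5)*(m^2 - 2*m - 15) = (m - 5)*(m + 3)*(m - 5)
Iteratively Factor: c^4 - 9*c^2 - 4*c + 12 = (c + 2)*(c^3 - 2*c^2 - 5*c + 6) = (c - 3)*(c + 2)*(c^2 + c - 2) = (c - 3)*(c + 2)^2*(c - 1)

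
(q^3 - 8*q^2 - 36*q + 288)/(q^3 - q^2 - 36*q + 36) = (q - 8)/(q - 1)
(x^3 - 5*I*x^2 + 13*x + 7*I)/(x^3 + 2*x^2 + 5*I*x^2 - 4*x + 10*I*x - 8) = (x^2 - 6*I*x + 7)/(x^2 + x*(2 + 4*I) + 8*I)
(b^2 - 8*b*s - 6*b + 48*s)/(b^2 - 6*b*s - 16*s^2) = (b - 6)/(b + 2*s)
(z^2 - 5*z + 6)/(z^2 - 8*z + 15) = (z - 2)/(z - 5)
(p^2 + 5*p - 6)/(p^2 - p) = (p + 6)/p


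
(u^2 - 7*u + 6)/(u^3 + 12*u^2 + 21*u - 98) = (u^2 - 7*u + 6)/(u^3 + 12*u^2 + 21*u - 98)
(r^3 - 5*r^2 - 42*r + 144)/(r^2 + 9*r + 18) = (r^2 - 11*r + 24)/(r + 3)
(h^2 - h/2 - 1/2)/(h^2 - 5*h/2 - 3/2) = (h - 1)/(h - 3)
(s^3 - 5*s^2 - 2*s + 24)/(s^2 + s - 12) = (s^2 - 2*s - 8)/(s + 4)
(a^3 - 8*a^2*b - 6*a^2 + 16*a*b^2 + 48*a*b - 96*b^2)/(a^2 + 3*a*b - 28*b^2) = (a^2 - 4*a*b - 6*a + 24*b)/(a + 7*b)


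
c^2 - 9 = (c - 3)*(c + 3)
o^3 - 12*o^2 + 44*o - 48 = (o - 6)*(o - 4)*(o - 2)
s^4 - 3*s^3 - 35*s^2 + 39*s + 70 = (s - 7)*(s - 2)*(s + 1)*(s + 5)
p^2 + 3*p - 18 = (p - 3)*(p + 6)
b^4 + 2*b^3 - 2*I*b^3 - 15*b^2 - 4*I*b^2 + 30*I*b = b*(b - 3)*(b + 5)*(b - 2*I)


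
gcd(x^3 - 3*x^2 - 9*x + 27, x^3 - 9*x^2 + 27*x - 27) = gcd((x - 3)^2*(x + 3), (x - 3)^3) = x^2 - 6*x + 9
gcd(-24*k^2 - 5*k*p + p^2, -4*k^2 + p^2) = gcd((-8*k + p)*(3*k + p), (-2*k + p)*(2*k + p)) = 1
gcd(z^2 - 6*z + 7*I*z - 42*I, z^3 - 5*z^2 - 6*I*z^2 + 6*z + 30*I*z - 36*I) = 1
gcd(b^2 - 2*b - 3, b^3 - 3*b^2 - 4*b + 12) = b - 3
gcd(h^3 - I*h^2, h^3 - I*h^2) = h^3 - I*h^2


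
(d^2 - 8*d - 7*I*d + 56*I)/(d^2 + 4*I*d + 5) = (d^2 - 8*d - 7*I*d + 56*I)/(d^2 + 4*I*d + 5)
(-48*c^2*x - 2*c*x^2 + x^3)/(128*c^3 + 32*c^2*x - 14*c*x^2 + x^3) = x*(6*c + x)/(-16*c^2 - 6*c*x + x^2)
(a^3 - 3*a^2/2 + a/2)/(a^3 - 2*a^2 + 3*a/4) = 2*(a - 1)/(2*a - 3)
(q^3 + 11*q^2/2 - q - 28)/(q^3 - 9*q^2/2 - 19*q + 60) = (2*q^2 + 3*q - 14)/(2*q^2 - 17*q + 30)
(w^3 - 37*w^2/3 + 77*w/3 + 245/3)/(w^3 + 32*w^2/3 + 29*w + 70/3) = (w^2 - 14*w + 49)/(w^2 + 9*w + 14)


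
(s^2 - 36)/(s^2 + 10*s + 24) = (s - 6)/(s + 4)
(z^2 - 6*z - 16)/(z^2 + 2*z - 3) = (z^2 - 6*z - 16)/(z^2 + 2*z - 3)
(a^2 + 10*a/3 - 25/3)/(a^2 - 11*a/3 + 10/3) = (a + 5)/(a - 2)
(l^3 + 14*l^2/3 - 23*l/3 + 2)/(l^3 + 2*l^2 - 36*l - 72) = (3*l^2 - 4*l + 1)/(3*(l^2 - 4*l - 12))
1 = 1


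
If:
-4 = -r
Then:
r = 4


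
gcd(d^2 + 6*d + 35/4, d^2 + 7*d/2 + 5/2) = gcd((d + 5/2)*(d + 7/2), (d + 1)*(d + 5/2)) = d + 5/2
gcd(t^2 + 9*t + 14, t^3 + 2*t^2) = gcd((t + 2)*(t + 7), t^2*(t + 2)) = t + 2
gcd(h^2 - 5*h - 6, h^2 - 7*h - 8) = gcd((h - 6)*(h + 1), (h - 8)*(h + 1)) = h + 1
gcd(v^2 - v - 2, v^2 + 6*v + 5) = v + 1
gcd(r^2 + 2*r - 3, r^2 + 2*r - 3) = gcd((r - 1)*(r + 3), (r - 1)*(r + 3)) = r^2 + 2*r - 3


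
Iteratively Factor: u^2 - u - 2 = (u - 2)*(u + 1)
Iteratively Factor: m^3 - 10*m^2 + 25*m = (m - 5)*(m^2 - 5*m) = m*(m - 5)*(m - 5)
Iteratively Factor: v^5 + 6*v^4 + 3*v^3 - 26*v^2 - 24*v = (v)*(v^4 + 6*v^3 + 3*v^2 - 26*v - 24) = v*(v + 3)*(v^3 + 3*v^2 - 6*v - 8) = v*(v - 2)*(v + 3)*(v^2 + 5*v + 4) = v*(v - 2)*(v + 1)*(v + 3)*(v + 4)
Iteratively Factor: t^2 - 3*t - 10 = (t + 2)*(t - 5)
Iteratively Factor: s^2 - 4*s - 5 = (s - 5)*(s + 1)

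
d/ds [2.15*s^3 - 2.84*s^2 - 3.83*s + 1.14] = 6.45*s^2 - 5.68*s - 3.83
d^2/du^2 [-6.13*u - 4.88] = 0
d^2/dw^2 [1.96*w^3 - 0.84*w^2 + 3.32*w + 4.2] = 11.76*w - 1.68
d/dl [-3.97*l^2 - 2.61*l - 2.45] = -7.94*l - 2.61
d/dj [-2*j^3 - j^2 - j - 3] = -6*j^2 - 2*j - 1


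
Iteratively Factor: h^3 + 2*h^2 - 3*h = (h)*(h^2 + 2*h - 3) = h*(h - 1)*(h + 3)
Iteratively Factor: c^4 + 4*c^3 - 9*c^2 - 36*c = (c + 3)*(c^3 + c^2 - 12*c) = c*(c + 3)*(c^2 + c - 12) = c*(c - 3)*(c + 3)*(c + 4)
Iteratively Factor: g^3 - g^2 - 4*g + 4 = (g - 1)*(g^2 - 4) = (g - 2)*(g - 1)*(g + 2)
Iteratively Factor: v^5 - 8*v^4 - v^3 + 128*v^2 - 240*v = (v - 3)*(v^4 - 5*v^3 - 16*v^2 + 80*v) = (v - 5)*(v - 3)*(v^3 - 16*v) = (v - 5)*(v - 4)*(v - 3)*(v^2 + 4*v) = v*(v - 5)*(v - 4)*(v - 3)*(v + 4)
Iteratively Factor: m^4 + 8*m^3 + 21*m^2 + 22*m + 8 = (m + 1)*(m^3 + 7*m^2 + 14*m + 8) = (m + 1)*(m + 4)*(m^2 + 3*m + 2) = (m + 1)*(m + 2)*(m + 4)*(m + 1)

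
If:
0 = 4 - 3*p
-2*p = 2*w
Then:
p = 4/3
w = -4/3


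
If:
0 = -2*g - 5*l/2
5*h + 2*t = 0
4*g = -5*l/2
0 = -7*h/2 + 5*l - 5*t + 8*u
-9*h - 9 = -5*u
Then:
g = 0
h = -8/13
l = 0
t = 20/13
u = 9/13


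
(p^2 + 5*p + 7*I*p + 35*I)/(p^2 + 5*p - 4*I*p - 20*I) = (p + 7*I)/(p - 4*I)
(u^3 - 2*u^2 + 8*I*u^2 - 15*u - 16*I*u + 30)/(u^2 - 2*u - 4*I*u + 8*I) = (u^2 + 8*I*u - 15)/(u - 4*I)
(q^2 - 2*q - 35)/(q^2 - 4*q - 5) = (-q^2 + 2*q + 35)/(-q^2 + 4*q + 5)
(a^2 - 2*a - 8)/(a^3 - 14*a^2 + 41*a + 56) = (a^2 - 2*a - 8)/(a^3 - 14*a^2 + 41*a + 56)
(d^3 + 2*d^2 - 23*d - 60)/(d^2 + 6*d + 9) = (d^2 - d - 20)/(d + 3)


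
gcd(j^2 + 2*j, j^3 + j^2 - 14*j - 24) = j + 2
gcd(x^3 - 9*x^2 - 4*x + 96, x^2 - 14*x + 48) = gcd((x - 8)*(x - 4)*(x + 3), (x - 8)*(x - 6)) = x - 8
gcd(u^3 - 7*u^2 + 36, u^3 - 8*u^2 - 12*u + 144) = u - 6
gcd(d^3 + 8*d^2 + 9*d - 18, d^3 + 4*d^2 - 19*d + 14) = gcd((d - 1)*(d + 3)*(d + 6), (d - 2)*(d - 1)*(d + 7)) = d - 1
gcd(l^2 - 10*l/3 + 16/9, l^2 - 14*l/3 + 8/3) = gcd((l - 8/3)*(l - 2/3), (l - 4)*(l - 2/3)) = l - 2/3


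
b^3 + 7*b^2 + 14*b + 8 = (b + 1)*(b + 2)*(b + 4)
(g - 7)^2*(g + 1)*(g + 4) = g^4 - 9*g^3 - 17*g^2 + 189*g + 196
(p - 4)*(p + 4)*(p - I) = p^3 - I*p^2 - 16*p + 16*I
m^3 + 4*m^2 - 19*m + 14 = (m - 2)*(m - 1)*(m + 7)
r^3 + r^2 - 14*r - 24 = (r - 4)*(r + 2)*(r + 3)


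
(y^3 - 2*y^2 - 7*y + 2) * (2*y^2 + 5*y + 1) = 2*y^5 + y^4 - 23*y^3 - 33*y^2 + 3*y + 2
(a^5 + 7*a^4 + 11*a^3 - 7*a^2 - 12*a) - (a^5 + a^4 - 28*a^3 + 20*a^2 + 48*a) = 6*a^4 + 39*a^3 - 27*a^2 - 60*a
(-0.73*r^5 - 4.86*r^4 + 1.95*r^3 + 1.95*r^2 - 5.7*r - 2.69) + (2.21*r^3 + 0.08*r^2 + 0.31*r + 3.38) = -0.73*r^5 - 4.86*r^4 + 4.16*r^3 + 2.03*r^2 - 5.39*r + 0.69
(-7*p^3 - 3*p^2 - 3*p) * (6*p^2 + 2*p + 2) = -42*p^5 - 32*p^4 - 38*p^3 - 12*p^2 - 6*p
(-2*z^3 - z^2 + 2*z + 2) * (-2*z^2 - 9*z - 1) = 4*z^5 + 20*z^4 + 7*z^3 - 21*z^2 - 20*z - 2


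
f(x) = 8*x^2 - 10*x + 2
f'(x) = 16*x - 10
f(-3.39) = 127.84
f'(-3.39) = -64.24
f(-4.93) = 245.74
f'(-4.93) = -88.88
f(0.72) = -1.05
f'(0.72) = 1.52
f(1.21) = 1.61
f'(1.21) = 9.36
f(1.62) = 6.80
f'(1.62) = 15.92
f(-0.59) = 10.68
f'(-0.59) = -19.44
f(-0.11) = 3.20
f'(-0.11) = -11.76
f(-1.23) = 26.40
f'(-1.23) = -29.68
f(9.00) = 560.00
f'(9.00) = 134.00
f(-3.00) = 104.00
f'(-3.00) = -58.00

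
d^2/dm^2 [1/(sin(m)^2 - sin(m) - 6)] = (4*sin(m)^4 - 3*sin(m)^3 + 19*sin(m)^2 - 14)/(sin(m) + cos(m)^2 + 5)^3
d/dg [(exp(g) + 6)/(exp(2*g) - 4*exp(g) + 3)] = (-2*(exp(g) - 2)*(exp(g) + 6) + exp(2*g) - 4*exp(g) + 3)*exp(g)/(exp(2*g) - 4*exp(g) + 3)^2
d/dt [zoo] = 0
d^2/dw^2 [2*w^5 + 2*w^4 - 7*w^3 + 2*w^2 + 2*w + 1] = 40*w^3 + 24*w^2 - 42*w + 4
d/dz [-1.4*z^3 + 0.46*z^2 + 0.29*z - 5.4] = -4.2*z^2 + 0.92*z + 0.29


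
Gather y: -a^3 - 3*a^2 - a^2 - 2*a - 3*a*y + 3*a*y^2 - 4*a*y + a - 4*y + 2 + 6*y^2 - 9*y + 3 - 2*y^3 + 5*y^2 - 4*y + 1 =-a^3 - 4*a^2 - a - 2*y^3 + y^2*(3*a + 11) + y*(-7*a - 17) + 6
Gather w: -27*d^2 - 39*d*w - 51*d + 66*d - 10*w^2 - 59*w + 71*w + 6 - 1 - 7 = -27*d^2 + 15*d - 10*w^2 + w*(12 - 39*d) - 2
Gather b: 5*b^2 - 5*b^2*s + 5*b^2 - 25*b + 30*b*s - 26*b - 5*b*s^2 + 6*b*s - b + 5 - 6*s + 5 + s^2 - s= b^2*(10 - 5*s) + b*(-5*s^2 + 36*s - 52) + s^2 - 7*s + 10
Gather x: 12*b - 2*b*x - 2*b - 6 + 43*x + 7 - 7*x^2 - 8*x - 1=10*b - 7*x^2 + x*(35 - 2*b)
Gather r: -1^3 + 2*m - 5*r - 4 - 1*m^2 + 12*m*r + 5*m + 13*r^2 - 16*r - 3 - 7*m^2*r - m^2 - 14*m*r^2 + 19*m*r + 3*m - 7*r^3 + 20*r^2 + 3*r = -2*m^2 + 10*m - 7*r^3 + r^2*(33 - 14*m) + r*(-7*m^2 + 31*m - 18) - 8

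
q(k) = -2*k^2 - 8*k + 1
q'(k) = -4*k - 8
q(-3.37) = 5.25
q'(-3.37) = 5.48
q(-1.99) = 9.00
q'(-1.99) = -0.04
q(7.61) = -175.70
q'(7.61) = -38.44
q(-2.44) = 8.61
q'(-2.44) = 1.76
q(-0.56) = 4.85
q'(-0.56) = -5.76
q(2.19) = -26.11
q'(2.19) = -16.76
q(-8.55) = -76.80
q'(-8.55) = 26.20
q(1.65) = -17.64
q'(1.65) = -14.60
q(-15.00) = -329.00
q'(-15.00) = 52.00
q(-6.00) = -23.00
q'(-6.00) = 16.00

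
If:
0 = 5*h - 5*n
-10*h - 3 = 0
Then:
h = -3/10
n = -3/10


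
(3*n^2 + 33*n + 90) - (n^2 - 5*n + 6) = 2*n^2 + 38*n + 84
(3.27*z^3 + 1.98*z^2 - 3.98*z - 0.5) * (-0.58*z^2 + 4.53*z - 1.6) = -1.8966*z^5 + 13.6647*z^4 + 6.0458*z^3 - 20.9074*z^2 + 4.103*z + 0.8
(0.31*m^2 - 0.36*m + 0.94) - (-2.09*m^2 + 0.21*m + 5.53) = 2.4*m^2 - 0.57*m - 4.59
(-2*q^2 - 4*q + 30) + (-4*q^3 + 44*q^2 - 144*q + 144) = -4*q^3 + 42*q^2 - 148*q + 174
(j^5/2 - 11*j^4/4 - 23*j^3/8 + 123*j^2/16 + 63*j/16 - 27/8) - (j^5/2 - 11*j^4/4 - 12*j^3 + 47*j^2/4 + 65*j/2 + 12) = 73*j^3/8 - 65*j^2/16 - 457*j/16 - 123/8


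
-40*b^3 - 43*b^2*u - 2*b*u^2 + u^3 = (-8*b + u)*(b + u)*(5*b + u)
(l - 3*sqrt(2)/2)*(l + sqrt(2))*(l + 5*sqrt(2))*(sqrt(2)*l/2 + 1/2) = sqrt(2)*l^4/2 + 5*l^3 - 7*sqrt(2)*l^2/4 - 19*l - 15*sqrt(2)/2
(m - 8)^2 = m^2 - 16*m + 64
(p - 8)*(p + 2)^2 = p^3 - 4*p^2 - 28*p - 32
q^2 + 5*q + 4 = (q + 1)*(q + 4)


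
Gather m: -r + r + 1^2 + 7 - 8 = 0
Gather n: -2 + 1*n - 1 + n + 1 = 2*n - 2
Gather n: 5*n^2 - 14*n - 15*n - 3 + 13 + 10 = 5*n^2 - 29*n + 20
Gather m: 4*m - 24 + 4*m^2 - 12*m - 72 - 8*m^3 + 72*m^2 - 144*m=-8*m^3 + 76*m^2 - 152*m - 96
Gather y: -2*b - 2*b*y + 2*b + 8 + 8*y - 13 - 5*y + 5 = y*(3 - 2*b)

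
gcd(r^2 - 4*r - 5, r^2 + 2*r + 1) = r + 1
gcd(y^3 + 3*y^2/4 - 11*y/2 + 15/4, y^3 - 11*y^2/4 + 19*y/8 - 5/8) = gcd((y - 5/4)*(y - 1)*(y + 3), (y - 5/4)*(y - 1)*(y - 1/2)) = y^2 - 9*y/4 + 5/4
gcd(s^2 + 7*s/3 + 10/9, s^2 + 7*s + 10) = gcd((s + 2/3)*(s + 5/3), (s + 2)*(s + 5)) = 1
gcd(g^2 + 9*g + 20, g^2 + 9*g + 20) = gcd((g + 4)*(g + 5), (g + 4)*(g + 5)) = g^2 + 9*g + 20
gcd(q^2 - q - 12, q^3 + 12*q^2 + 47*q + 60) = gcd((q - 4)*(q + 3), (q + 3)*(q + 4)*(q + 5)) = q + 3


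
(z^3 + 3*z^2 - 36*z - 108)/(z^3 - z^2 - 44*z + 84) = (z^2 + 9*z + 18)/(z^2 + 5*z - 14)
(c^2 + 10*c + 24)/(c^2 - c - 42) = (c + 4)/(c - 7)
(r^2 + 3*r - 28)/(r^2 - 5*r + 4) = (r + 7)/(r - 1)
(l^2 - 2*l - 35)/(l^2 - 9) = (l^2 - 2*l - 35)/(l^2 - 9)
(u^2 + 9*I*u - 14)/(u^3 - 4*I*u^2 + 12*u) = (u + 7*I)/(u*(u - 6*I))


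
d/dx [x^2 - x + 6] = 2*x - 1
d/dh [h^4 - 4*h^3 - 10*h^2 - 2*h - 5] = 4*h^3 - 12*h^2 - 20*h - 2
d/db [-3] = 0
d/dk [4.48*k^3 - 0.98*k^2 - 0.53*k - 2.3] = 13.44*k^2 - 1.96*k - 0.53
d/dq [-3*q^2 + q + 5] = 1 - 6*q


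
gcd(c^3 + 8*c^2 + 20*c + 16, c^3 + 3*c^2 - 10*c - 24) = c^2 + 6*c + 8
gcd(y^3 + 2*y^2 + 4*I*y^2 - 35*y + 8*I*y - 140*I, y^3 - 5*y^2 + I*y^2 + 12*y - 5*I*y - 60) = y^2 + y*(-5 + 4*I) - 20*I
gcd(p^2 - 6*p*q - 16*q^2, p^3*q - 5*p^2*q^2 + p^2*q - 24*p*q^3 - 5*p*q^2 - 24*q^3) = p - 8*q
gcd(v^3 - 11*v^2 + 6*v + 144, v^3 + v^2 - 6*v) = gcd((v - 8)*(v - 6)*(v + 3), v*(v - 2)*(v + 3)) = v + 3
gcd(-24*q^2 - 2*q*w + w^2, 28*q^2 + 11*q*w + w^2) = 4*q + w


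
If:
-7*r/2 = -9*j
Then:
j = 7*r/18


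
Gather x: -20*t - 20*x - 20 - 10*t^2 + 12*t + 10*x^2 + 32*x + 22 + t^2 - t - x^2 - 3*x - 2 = -9*t^2 - 9*t + 9*x^2 + 9*x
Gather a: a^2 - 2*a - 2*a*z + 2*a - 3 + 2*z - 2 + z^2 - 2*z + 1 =a^2 - 2*a*z + z^2 - 4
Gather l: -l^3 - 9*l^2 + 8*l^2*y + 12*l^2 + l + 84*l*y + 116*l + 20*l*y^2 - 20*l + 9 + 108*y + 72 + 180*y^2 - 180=-l^3 + l^2*(8*y + 3) + l*(20*y^2 + 84*y + 97) + 180*y^2 + 108*y - 99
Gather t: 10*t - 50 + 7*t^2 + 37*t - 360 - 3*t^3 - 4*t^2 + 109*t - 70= -3*t^3 + 3*t^2 + 156*t - 480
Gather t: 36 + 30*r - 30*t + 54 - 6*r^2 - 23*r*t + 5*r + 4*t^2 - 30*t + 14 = -6*r^2 + 35*r + 4*t^2 + t*(-23*r - 60) + 104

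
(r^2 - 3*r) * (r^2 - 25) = r^4 - 3*r^3 - 25*r^2 + 75*r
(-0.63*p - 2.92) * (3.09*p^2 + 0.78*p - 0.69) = -1.9467*p^3 - 9.5142*p^2 - 1.8429*p + 2.0148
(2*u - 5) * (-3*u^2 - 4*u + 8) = -6*u^3 + 7*u^2 + 36*u - 40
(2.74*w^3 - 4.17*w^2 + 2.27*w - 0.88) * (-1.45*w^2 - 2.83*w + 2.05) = -3.973*w^5 - 1.7077*w^4 + 14.1266*w^3 - 13.6966*w^2 + 7.1439*w - 1.804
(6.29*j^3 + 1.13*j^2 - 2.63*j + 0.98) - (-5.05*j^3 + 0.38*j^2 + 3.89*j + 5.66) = 11.34*j^3 + 0.75*j^2 - 6.52*j - 4.68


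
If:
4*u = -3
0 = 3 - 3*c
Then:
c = 1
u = -3/4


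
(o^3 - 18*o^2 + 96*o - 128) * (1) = o^3 - 18*o^2 + 96*o - 128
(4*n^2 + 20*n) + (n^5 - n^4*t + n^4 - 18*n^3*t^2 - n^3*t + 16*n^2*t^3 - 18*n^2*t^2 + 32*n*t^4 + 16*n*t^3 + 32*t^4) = n^5 - n^4*t + n^4 - 18*n^3*t^2 - n^3*t + 16*n^2*t^3 - 18*n^2*t^2 + 4*n^2 + 32*n*t^4 + 16*n*t^3 + 20*n + 32*t^4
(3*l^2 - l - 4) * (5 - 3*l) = -9*l^3 + 18*l^2 + 7*l - 20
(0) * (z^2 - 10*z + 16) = 0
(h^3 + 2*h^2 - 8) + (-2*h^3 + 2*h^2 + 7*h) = -h^3 + 4*h^2 + 7*h - 8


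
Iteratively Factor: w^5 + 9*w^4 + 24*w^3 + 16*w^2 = (w + 1)*(w^4 + 8*w^3 + 16*w^2) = (w + 1)*(w + 4)*(w^3 + 4*w^2) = w*(w + 1)*(w + 4)*(w^2 + 4*w) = w*(w + 1)*(w + 4)^2*(w)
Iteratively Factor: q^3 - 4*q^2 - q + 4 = (q - 4)*(q^2 - 1) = (q - 4)*(q - 1)*(q + 1)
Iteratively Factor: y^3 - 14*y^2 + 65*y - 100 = (y - 4)*(y^2 - 10*y + 25) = (y - 5)*(y - 4)*(y - 5)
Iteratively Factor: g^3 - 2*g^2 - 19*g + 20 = (g + 4)*(g^2 - 6*g + 5) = (g - 5)*(g + 4)*(g - 1)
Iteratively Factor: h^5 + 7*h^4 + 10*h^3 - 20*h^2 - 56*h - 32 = (h + 2)*(h^4 + 5*h^3 - 20*h - 16) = (h - 2)*(h + 2)*(h^3 + 7*h^2 + 14*h + 8) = (h - 2)*(h + 2)^2*(h^2 + 5*h + 4) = (h - 2)*(h + 2)^2*(h + 4)*(h + 1)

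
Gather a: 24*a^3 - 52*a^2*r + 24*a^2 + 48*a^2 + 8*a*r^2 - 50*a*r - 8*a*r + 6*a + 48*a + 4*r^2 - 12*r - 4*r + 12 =24*a^3 + a^2*(72 - 52*r) + a*(8*r^2 - 58*r + 54) + 4*r^2 - 16*r + 12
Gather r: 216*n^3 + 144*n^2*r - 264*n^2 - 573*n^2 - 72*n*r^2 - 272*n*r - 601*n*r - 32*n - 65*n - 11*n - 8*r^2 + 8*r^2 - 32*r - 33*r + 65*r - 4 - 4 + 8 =216*n^3 - 837*n^2 - 72*n*r^2 - 108*n + r*(144*n^2 - 873*n)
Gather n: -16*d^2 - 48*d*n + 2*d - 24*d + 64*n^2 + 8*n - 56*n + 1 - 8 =-16*d^2 - 22*d + 64*n^2 + n*(-48*d - 48) - 7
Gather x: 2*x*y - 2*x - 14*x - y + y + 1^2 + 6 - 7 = x*(2*y - 16)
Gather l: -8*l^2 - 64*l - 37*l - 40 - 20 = -8*l^2 - 101*l - 60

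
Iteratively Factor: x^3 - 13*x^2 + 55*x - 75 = (x - 3)*(x^2 - 10*x + 25) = (x - 5)*(x - 3)*(x - 5)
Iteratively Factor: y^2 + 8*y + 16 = (y + 4)*(y + 4)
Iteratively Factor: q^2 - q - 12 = (q - 4)*(q + 3)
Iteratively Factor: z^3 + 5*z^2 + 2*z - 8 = (z + 4)*(z^2 + z - 2) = (z + 2)*(z + 4)*(z - 1)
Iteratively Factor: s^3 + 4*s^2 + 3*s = (s)*(s^2 + 4*s + 3) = s*(s + 1)*(s + 3)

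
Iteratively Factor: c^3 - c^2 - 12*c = (c - 4)*(c^2 + 3*c) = c*(c - 4)*(c + 3)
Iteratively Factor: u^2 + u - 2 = (u - 1)*(u + 2)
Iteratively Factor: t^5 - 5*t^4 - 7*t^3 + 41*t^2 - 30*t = (t + 3)*(t^4 - 8*t^3 + 17*t^2 - 10*t) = (t - 2)*(t + 3)*(t^3 - 6*t^2 + 5*t) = (t - 2)*(t - 1)*(t + 3)*(t^2 - 5*t) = (t - 5)*(t - 2)*(t - 1)*(t + 3)*(t)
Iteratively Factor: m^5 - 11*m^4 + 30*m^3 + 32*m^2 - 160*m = (m - 4)*(m^4 - 7*m^3 + 2*m^2 + 40*m) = (m - 4)*(m + 2)*(m^3 - 9*m^2 + 20*m) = (m - 5)*(m - 4)*(m + 2)*(m^2 - 4*m) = (m - 5)*(m - 4)^2*(m + 2)*(m)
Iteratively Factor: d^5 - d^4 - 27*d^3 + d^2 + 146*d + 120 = (d - 5)*(d^4 + 4*d^3 - 7*d^2 - 34*d - 24) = (d - 5)*(d + 4)*(d^3 - 7*d - 6) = (d - 5)*(d - 3)*(d + 4)*(d^2 + 3*d + 2) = (d - 5)*(d - 3)*(d + 2)*(d + 4)*(d + 1)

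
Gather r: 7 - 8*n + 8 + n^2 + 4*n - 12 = n^2 - 4*n + 3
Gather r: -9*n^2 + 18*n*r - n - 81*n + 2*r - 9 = -9*n^2 - 82*n + r*(18*n + 2) - 9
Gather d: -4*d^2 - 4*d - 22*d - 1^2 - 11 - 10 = -4*d^2 - 26*d - 22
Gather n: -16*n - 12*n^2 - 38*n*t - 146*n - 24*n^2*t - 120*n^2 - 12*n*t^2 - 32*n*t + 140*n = n^2*(-24*t - 132) + n*(-12*t^2 - 70*t - 22)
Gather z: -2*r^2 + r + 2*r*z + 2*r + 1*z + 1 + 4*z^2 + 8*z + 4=-2*r^2 + 3*r + 4*z^2 + z*(2*r + 9) + 5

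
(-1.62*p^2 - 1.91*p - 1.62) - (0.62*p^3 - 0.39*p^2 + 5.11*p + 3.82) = -0.62*p^3 - 1.23*p^2 - 7.02*p - 5.44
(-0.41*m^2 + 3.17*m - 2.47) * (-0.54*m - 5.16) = 0.2214*m^3 + 0.4038*m^2 - 15.0234*m + 12.7452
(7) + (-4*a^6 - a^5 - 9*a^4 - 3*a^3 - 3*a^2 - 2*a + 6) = -4*a^6 - a^5 - 9*a^4 - 3*a^3 - 3*a^2 - 2*a + 13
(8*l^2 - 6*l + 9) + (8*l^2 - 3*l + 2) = 16*l^2 - 9*l + 11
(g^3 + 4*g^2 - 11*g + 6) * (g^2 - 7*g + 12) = g^5 - 3*g^4 - 27*g^3 + 131*g^2 - 174*g + 72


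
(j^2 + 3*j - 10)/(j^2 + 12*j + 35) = (j - 2)/(j + 7)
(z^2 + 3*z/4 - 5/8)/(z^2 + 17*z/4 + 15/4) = (z - 1/2)/(z + 3)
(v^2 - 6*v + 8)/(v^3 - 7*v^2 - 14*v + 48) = (v - 4)/(v^2 - 5*v - 24)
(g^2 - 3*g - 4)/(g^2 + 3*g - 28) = (g + 1)/(g + 7)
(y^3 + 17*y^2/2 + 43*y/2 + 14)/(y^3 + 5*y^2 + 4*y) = (y + 7/2)/y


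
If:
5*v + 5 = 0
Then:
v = -1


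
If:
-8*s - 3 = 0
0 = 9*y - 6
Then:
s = -3/8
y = 2/3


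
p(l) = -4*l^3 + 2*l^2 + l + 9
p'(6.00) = -407.00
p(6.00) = -777.00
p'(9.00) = -935.00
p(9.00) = -2736.00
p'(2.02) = -39.88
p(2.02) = -13.79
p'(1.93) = -35.98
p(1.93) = -10.38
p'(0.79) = -3.33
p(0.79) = 9.07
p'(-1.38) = -27.37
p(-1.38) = 21.94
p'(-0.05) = 0.77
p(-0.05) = 8.96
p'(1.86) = -33.08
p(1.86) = -7.96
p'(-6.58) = -544.88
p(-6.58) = 1228.57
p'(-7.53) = -709.53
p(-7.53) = 1822.70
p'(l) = -12*l^2 + 4*l + 1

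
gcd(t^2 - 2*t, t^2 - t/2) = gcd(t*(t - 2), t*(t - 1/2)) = t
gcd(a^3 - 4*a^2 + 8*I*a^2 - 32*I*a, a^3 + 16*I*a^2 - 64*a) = a^2 + 8*I*a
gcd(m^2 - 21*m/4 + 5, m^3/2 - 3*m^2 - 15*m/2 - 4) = 1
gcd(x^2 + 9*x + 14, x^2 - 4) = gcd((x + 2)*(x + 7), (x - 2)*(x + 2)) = x + 2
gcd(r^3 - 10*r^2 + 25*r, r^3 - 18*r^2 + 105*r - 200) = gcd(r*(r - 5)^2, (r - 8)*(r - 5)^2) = r^2 - 10*r + 25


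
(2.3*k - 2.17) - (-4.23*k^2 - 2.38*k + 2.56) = 4.23*k^2 + 4.68*k - 4.73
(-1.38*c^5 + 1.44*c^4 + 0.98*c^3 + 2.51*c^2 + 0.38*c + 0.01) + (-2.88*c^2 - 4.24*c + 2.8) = -1.38*c^5 + 1.44*c^4 + 0.98*c^3 - 0.37*c^2 - 3.86*c + 2.81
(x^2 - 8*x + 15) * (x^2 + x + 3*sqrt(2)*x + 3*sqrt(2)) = x^4 - 7*x^3 + 3*sqrt(2)*x^3 - 21*sqrt(2)*x^2 + 7*x^2 + 15*x + 21*sqrt(2)*x + 45*sqrt(2)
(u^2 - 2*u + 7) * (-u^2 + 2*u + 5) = -u^4 + 4*u^3 - 6*u^2 + 4*u + 35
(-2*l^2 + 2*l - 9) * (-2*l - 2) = 4*l^3 + 14*l + 18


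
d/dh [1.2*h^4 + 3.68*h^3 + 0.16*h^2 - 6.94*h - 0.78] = 4.8*h^3 + 11.04*h^2 + 0.32*h - 6.94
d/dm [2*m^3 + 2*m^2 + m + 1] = 6*m^2 + 4*m + 1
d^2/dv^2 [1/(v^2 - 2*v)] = 2*(-v*(v - 2) + 4*(v - 1)^2)/(v^3*(v - 2)^3)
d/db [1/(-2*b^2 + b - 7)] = (4*b - 1)/(2*b^2 - b + 7)^2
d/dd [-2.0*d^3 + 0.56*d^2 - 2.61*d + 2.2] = -6.0*d^2 + 1.12*d - 2.61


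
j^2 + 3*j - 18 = (j - 3)*(j + 6)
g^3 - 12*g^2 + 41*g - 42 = (g - 7)*(g - 3)*(g - 2)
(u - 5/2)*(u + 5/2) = u^2 - 25/4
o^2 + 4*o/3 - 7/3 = (o - 1)*(o + 7/3)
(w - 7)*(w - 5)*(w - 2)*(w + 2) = w^4 - 12*w^3 + 31*w^2 + 48*w - 140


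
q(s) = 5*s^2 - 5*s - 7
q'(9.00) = 85.00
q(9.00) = 353.00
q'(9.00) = 85.00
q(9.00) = 353.00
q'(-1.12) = -16.20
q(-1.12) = 4.87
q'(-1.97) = -24.70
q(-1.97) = 22.25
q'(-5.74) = -62.40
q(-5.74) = 186.44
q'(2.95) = 24.50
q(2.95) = 21.76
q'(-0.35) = -8.50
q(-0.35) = -4.64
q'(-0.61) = -11.10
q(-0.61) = -2.09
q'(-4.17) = -46.70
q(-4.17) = 100.79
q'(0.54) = 0.40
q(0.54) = -8.24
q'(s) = 10*s - 5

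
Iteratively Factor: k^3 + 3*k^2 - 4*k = (k + 4)*(k^2 - k) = (k - 1)*(k + 4)*(k)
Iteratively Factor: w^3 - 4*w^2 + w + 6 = (w + 1)*(w^2 - 5*w + 6) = (w - 3)*(w + 1)*(w - 2)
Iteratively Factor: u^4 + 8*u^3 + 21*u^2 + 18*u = (u + 3)*(u^3 + 5*u^2 + 6*u) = (u + 3)^2*(u^2 + 2*u) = u*(u + 3)^2*(u + 2)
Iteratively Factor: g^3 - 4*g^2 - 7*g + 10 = (g - 1)*(g^2 - 3*g - 10) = (g - 5)*(g - 1)*(g + 2)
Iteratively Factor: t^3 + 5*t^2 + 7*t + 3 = (t + 1)*(t^2 + 4*t + 3) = (t + 1)^2*(t + 3)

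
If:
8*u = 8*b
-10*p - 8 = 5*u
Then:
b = u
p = -u/2 - 4/5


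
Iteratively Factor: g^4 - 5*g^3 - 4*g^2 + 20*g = (g + 2)*(g^3 - 7*g^2 + 10*g) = (g - 5)*(g + 2)*(g^2 - 2*g) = g*(g - 5)*(g + 2)*(g - 2)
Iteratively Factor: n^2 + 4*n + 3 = (n + 1)*(n + 3)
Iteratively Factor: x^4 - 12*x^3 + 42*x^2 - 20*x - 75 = (x + 1)*(x^3 - 13*x^2 + 55*x - 75) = (x - 5)*(x + 1)*(x^2 - 8*x + 15) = (x - 5)^2*(x + 1)*(x - 3)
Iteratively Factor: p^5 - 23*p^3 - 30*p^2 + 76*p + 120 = (p + 2)*(p^4 - 2*p^3 - 19*p^2 + 8*p + 60) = (p + 2)*(p + 3)*(p^3 - 5*p^2 - 4*p + 20) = (p - 2)*(p + 2)*(p + 3)*(p^2 - 3*p - 10) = (p - 2)*(p + 2)^2*(p + 3)*(p - 5)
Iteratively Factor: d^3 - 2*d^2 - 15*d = (d - 5)*(d^2 + 3*d) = d*(d - 5)*(d + 3)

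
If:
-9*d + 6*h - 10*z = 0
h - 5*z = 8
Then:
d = 20*z/9 + 16/3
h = 5*z + 8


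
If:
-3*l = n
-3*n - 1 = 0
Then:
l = 1/9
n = -1/3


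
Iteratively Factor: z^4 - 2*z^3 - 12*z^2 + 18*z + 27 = (z + 1)*(z^3 - 3*z^2 - 9*z + 27) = (z - 3)*(z + 1)*(z^2 - 9) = (z - 3)*(z + 1)*(z + 3)*(z - 3)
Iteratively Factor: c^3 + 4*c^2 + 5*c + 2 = (c + 1)*(c^2 + 3*c + 2) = (c + 1)^2*(c + 2)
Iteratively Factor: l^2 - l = (l)*(l - 1)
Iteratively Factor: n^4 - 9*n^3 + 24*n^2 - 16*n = (n - 4)*(n^3 - 5*n^2 + 4*n) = (n - 4)*(n - 1)*(n^2 - 4*n) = (n - 4)^2*(n - 1)*(n)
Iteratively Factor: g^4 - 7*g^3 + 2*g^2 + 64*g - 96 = (g - 4)*(g^3 - 3*g^2 - 10*g + 24) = (g - 4)^2*(g^2 + g - 6) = (g - 4)^2*(g - 2)*(g + 3)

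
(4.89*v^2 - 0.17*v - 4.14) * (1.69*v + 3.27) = 8.2641*v^3 + 15.703*v^2 - 7.5525*v - 13.5378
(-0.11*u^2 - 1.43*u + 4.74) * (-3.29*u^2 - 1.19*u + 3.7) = 0.3619*u^4 + 4.8356*u^3 - 14.2999*u^2 - 10.9316*u + 17.538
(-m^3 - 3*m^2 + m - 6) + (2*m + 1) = -m^3 - 3*m^2 + 3*m - 5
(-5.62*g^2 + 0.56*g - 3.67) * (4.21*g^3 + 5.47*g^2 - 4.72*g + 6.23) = -23.6602*g^5 - 28.3838*g^4 + 14.1389*g^3 - 57.7307*g^2 + 20.8112*g - 22.8641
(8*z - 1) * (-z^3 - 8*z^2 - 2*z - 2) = -8*z^4 - 63*z^3 - 8*z^2 - 14*z + 2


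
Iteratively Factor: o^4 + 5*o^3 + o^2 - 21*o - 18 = (o + 3)*(o^3 + 2*o^2 - 5*o - 6) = (o - 2)*(o + 3)*(o^2 + 4*o + 3) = (o - 2)*(o + 3)^2*(o + 1)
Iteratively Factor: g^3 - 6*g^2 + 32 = (g - 4)*(g^2 - 2*g - 8) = (g - 4)^2*(g + 2)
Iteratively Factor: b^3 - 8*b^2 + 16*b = (b - 4)*(b^2 - 4*b) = b*(b - 4)*(b - 4)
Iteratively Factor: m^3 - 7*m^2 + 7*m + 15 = (m + 1)*(m^2 - 8*m + 15) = (m - 5)*(m + 1)*(m - 3)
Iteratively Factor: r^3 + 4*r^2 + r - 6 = (r - 1)*(r^2 + 5*r + 6) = (r - 1)*(r + 3)*(r + 2)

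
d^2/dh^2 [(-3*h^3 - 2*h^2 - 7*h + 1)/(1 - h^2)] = 2*(10*h^3 + 3*h^2 + 30*h + 1)/(h^6 - 3*h^4 + 3*h^2 - 1)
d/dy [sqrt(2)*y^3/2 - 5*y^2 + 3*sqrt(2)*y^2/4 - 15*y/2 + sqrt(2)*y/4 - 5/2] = 3*sqrt(2)*y^2/2 - 10*y + 3*sqrt(2)*y/2 - 15/2 + sqrt(2)/4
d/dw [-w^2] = -2*w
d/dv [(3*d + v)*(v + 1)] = 3*d + 2*v + 1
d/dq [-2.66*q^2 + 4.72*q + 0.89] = 4.72 - 5.32*q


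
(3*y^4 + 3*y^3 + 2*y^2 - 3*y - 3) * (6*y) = 18*y^5 + 18*y^4 + 12*y^3 - 18*y^2 - 18*y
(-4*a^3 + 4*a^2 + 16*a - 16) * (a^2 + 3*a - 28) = -4*a^5 - 8*a^4 + 140*a^3 - 80*a^2 - 496*a + 448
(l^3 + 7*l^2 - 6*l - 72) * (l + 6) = l^4 + 13*l^3 + 36*l^2 - 108*l - 432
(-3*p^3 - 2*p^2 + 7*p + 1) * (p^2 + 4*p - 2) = -3*p^5 - 14*p^4 + 5*p^3 + 33*p^2 - 10*p - 2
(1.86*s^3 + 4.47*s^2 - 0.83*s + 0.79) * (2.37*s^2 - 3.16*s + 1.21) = 4.4082*s^5 + 4.7163*s^4 - 13.8417*s^3 + 9.9038*s^2 - 3.5007*s + 0.9559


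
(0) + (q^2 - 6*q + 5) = q^2 - 6*q + 5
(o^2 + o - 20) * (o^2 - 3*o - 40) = o^4 - 2*o^3 - 63*o^2 + 20*o + 800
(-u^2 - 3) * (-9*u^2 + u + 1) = 9*u^4 - u^3 + 26*u^2 - 3*u - 3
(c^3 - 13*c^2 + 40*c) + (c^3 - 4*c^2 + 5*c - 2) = 2*c^3 - 17*c^2 + 45*c - 2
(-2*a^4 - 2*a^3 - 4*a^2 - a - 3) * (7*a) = -14*a^5 - 14*a^4 - 28*a^3 - 7*a^2 - 21*a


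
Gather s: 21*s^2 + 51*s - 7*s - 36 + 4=21*s^2 + 44*s - 32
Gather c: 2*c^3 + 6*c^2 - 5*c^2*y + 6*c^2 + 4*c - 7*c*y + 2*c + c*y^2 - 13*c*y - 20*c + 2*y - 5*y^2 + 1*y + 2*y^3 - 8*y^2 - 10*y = 2*c^3 + c^2*(12 - 5*y) + c*(y^2 - 20*y - 14) + 2*y^3 - 13*y^2 - 7*y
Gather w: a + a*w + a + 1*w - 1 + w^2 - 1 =2*a + w^2 + w*(a + 1) - 2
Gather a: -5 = -5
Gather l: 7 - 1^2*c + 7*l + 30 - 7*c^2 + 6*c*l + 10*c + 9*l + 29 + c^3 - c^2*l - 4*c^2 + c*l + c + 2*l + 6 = c^3 - 11*c^2 + 10*c + l*(-c^2 + 7*c + 18) + 72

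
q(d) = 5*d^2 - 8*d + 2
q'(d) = 10*d - 8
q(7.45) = 219.91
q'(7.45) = 66.50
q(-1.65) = 28.81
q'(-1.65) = -24.50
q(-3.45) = 89.11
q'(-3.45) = -42.50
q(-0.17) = 3.50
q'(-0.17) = -9.70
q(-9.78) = 558.48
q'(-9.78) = -105.80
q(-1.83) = 33.38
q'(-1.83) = -26.30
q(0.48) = -0.69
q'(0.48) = -3.20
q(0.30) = 0.05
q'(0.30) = -5.00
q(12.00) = 626.00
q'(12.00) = 112.00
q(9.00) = 335.00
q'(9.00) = 82.00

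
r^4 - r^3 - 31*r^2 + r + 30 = (r - 6)*(r - 1)*(r + 1)*(r + 5)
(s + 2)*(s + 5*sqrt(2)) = s^2 + 2*s + 5*sqrt(2)*s + 10*sqrt(2)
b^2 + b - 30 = (b - 5)*(b + 6)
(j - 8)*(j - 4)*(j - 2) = j^3 - 14*j^2 + 56*j - 64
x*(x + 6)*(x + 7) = x^3 + 13*x^2 + 42*x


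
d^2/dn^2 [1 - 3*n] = 0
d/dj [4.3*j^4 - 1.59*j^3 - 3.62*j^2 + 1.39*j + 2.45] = 17.2*j^3 - 4.77*j^2 - 7.24*j + 1.39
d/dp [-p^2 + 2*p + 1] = 2 - 2*p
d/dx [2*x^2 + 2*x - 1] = 4*x + 2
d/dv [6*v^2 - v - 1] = 12*v - 1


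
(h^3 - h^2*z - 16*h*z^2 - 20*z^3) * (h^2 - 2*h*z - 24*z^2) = h^5 - 3*h^4*z - 38*h^3*z^2 + 36*h^2*z^3 + 424*h*z^4 + 480*z^5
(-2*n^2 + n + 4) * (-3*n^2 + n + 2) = 6*n^4 - 5*n^3 - 15*n^2 + 6*n + 8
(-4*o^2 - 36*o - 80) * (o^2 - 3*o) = -4*o^4 - 24*o^3 + 28*o^2 + 240*o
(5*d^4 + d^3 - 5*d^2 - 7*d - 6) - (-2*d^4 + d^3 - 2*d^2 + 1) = 7*d^4 - 3*d^2 - 7*d - 7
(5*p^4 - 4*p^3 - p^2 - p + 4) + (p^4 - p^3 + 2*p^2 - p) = 6*p^4 - 5*p^3 + p^2 - 2*p + 4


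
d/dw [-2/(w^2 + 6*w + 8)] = 4*(w + 3)/(w^2 + 6*w + 8)^2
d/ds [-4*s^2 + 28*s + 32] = 28 - 8*s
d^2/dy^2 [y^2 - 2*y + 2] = 2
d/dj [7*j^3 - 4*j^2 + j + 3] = 21*j^2 - 8*j + 1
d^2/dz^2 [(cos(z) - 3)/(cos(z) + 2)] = 5*(cos(z)^2 - 2*cos(z) - 2)/(cos(z) + 2)^3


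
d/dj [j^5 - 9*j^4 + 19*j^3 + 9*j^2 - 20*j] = 5*j^4 - 36*j^3 + 57*j^2 + 18*j - 20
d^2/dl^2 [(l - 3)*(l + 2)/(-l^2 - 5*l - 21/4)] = 24*(32*l^3 + 180*l^2 + 396*l + 345)/(64*l^6 + 960*l^5 + 5808*l^4 + 18080*l^3 + 30492*l^2 + 26460*l + 9261)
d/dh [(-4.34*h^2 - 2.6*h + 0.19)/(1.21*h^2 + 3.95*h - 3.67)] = (-13.997*h^2 + 31.3958*h + 8.7915)/(1.4641*h^4 + 9.559*h^3 + 6.7211*h^2 - 28.993*h + 13.4689)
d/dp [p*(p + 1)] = 2*p + 1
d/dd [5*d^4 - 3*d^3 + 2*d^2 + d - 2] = 20*d^3 - 9*d^2 + 4*d + 1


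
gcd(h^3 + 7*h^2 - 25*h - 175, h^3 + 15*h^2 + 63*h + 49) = h + 7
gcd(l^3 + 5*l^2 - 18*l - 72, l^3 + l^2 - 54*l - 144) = l^2 + 9*l + 18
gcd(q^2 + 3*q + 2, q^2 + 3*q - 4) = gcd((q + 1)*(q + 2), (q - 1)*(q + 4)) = 1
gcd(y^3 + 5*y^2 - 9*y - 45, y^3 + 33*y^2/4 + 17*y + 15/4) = y^2 + 8*y + 15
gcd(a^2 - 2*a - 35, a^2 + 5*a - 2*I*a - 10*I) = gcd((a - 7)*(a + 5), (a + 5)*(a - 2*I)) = a + 5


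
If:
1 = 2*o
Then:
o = 1/2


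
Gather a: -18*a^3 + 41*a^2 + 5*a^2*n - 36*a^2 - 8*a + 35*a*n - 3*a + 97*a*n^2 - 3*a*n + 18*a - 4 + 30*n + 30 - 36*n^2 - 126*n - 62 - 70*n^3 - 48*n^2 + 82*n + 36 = -18*a^3 + a^2*(5*n + 5) + a*(97*n^2 + 32*n + 7) - 70*n^3 - 84*n^2 - 14*n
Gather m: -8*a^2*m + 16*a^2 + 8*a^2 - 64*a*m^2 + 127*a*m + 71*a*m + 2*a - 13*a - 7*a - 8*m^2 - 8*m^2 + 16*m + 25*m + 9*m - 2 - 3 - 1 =24*a^2 - 18*a + m^2*(-64*a - 16) + m*(-8*a^2 + 198*a + 50) - 6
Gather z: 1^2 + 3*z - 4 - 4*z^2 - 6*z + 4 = -4*z^2 - 3*z + 1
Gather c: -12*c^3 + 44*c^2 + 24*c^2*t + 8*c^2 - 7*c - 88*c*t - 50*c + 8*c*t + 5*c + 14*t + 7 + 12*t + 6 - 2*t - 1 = -12*c^3 + c^2*(24*t + 52) + c*(-80*t - 52) + 24*t + 12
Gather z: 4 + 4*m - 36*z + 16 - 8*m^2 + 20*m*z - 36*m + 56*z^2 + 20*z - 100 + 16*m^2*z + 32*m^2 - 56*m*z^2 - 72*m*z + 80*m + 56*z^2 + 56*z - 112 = 24*m^2 + 48*m + z^2*(112 - 56*m) + z*(16*m^2 - 52*m + 40) - 192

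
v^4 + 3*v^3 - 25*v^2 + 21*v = v*(v - 3)*(v - 1)*(v + 7)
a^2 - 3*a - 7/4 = (a - 7/2)*(a + 1/2)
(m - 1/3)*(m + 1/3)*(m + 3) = m^3 + 3*m^2 - m/9 - 1/3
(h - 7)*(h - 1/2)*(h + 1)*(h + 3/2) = h^4 - 5*h^3 - 55*h^2/4 - 5*h/2 + 21/4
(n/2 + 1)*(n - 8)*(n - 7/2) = n^3/2 - 19*n^2/4 + 5*n/2 + 28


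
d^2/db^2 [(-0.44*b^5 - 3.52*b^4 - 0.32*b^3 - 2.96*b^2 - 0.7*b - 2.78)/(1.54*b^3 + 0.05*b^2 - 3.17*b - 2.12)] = (-2.08700799999999*b^9 - 0.20327999999995*b^8 + 12.881352*b^7 - 41.514176*b^6 - 137.157504*b^5 - 477.380904*b^4 - 571.037396*b^3 - 150.66678*b^2 - 60.887532*b - 73.659532)/(3.652264*b^9 + 0.35574*b^8 - 22.542366*b^7 - 16.547791*b^6 + 45.422703*b^5 + 63.587931*b^4 - 9.074765*b^3 - 63.236844*b^2 - 42.741744*b - 9.528128)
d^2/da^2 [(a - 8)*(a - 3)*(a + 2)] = 6*a - 18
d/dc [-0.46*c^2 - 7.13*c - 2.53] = -0.92*c - 7.13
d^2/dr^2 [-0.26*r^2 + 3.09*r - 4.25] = -0.520000000000000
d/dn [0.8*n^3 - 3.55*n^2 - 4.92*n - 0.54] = 2.4*n^2 - 7.1*n - 4.92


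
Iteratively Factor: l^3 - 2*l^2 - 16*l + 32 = (l - 2)*(l^2 - 16) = (l - 4)*(l - 2)*(l + 4)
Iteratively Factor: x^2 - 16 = (x + 4)*(x - 4)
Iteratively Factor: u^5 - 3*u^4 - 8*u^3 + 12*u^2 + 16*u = (u - 4)*(u^4 + u^3 - 4*u^2 - 4*u) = (u - 4)*(u + 2)*(u^3 - u^2 - 2*u) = (u - 4)*(u + 1)*(u + 2)*(u^2 - 2*u) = (u - 4)*(u - 2)*(u + 1)*(u + 2)*(u)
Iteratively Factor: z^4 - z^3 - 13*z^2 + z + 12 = (z - 1)*(z^3 - 13*z - 12) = (z - 1)*(z + 3)*(z^2 - 3*z - 4) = (z - 4)*(z - 1)*(z + 3)*(z + 1)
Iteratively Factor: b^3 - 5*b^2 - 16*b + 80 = (b - 5)*(b^2 - 16) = (b - 5)*(b + 4)*(b - 4)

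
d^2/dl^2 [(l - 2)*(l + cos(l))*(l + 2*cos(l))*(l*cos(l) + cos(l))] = -l^4*cos(l) - 8*l^3*sin(l) + l^3*cos(l) - 6*l^3*cos(2*l) + 6*l^2*sin(l) - 18*l^2*sin(2*l) + 25*l^2*cos(l)/2 + 6*l^2*cos(2*l) - 9*l^2*cos(3*l)/2 + 2*l*sin(l) + 12*l*sin(2*l) - 6*l*sin(3*l) - 9*l*cos(l)/2 + 21*l*cos(2*l) + 9*l*cos(3*l)/2 + 9*l + 3*sin(l) + 12*sin(2*l) + 3*sin(3*l) + 2*cos(l) - 3*cos(2*l) + 10*cos(3*l) - 3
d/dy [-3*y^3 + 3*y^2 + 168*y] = -9*y^2 + 6*y + 168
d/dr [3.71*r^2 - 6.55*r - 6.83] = 7.42*r - 6.55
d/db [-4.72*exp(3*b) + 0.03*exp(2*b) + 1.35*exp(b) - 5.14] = (-14.16*exp(2*b) + 0.06*exp(b) + 1.35)*exp(b)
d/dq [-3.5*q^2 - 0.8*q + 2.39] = -7.0*q - 0.8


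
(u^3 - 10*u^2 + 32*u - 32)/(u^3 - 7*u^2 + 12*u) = (u^2 - 6*u + 8)/(u*(u - 3))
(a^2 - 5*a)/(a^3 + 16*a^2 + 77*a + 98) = a*(a - 5)/(a^3 + 16*a^2 + 77*a + 98)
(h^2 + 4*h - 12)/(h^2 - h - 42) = (h - 2)/(h - 7)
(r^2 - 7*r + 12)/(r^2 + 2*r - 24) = (r - 3)/(r + 6)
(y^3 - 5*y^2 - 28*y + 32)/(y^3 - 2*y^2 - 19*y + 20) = (y - 8)/(y - 5)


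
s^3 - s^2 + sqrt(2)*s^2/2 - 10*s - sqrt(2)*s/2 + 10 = (s - 1)*(s - 2*sqrt(2))*(s + 5*sqrt(2)/2)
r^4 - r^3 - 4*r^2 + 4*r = r*(r - 2)*(r - 1)*(r + 2)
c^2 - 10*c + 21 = (c - 7)*(c - 3)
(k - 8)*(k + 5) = k^2 - 3*k - 40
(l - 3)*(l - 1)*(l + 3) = l^3 - l^2 - 9*l + 9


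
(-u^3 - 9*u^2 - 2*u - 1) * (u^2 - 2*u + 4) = -u^5 - 7*u^4 + 12*u^3 - 33*u^2 - 6*u - 4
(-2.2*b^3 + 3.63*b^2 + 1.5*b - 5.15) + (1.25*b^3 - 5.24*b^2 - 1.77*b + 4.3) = -0.95*b^3 - 1.61*b^2 - 0.27*b - 0.850000000000001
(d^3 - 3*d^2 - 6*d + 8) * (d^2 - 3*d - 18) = d^5 - 6*d^4 - 15*d^3 + 80*d^2 + 84*d - 144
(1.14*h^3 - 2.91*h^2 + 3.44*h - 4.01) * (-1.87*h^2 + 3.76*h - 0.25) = -2.1318*h^5 + 9.7281*h^4 - 17.6594*h^3 + 21.1606*h^2 - 15.9376*h + 1.0025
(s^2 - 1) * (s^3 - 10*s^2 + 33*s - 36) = s^5 - 10*s^4 + 32*s^3 - 26*s^2 - 33*s + 36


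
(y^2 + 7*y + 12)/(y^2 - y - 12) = (y + 4)/(y - 4)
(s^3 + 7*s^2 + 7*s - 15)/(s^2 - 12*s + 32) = (s^3 + 7*s^2 + 7*s - 15)/(s^2 - 12*s + 32)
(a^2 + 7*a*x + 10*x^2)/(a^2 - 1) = (a^2 + 7*a*x + 10*x^2)/(a^2 - 1)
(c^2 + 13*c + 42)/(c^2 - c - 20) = (c^2 + 13*c + 42)/(c^2 - c - 20)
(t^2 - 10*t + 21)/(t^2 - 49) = (t - 3)/(t + 7)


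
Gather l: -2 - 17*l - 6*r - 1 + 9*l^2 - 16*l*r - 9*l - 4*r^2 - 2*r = 9*l^2 + l*(-16*r - 26) - 4*r^2 - 8*r - 3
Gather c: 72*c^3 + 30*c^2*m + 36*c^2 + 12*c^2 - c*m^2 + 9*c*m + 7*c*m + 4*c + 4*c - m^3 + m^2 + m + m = 72*c^3 + c^2*(30*m + 48) + c*(-m^2 + 16*m + 8) - m^3 + m^2 + 2*m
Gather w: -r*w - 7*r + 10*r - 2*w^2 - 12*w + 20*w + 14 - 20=3*r - 2*w^2 + w*(8 - r) - 6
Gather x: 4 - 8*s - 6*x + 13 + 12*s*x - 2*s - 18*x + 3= -10*s + x*(12*s - 24) + 20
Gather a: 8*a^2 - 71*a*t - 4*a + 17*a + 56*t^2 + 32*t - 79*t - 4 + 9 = 8*a^2 + a*(13 - 71*t) + 56*t^2 - 47*t + 5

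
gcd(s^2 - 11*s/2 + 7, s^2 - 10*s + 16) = s - 2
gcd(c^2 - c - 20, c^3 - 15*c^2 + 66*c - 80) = c - 5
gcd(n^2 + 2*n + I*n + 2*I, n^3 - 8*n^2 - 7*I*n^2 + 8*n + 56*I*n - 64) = n + I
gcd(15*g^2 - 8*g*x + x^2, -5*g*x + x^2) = -5*g + x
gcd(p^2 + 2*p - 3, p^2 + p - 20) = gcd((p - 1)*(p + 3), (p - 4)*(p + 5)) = 1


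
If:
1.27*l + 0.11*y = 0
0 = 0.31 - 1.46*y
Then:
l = -0.02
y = 0.21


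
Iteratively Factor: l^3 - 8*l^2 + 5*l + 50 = (l - 5)*(l^2 - 3*l - 10) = (l - 5)^2*(l + 2)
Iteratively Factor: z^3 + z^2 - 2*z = (z - 1)*(z^2 + 2*z) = z*(z - 1)*(z + 2)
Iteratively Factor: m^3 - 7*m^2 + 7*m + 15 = (m + 1)*(m^2 - 8*m + 15) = (m - 5)*(m + 1)*(m - 3)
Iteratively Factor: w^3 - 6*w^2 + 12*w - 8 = (w - 2)*(w^2 - 4*w + 4) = (w - 2)^2*(w - 2)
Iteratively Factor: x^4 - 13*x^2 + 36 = (x + 2)*(x^3 - 2*x^2 - 9*x + 18) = (x - 2)*(x + 2)*(x^2 - 9) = (x - 2)*(x + 2)*(x + 3)*(x - 3)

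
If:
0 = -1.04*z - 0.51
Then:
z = -0.49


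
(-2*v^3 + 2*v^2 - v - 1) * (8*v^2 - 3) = -16*v^5 + 16*v^4 - 2*v^3 - 14*v^2 + 3*v + 3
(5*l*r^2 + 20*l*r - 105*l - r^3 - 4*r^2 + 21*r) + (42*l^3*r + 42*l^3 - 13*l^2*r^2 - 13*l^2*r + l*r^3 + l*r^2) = 42*l^3*r + 42*l^3 - 13*l^2*r^2 - 13*l^2*r + l*r^3 + 6*l*r^2 + 20*l*r - 105*l - r^3 - 4*r^2 + 21*r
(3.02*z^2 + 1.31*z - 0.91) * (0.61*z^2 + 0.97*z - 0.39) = 1.8422*z^4 + 3.7285*z^3 - 0.4622*z^2 - 1.3936*z + 0.3549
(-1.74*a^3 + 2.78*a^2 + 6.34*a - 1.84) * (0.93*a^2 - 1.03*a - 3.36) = -1.6182*a^5 + 4.3776*a^4 + 8.8792*a^3 - 17.5822*a^2 - 19.4072*a + 6.1824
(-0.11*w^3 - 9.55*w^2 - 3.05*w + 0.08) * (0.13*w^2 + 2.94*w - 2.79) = -0.0143*w^5 - 1.5649*w^4 - 28.1666*w^3 + 17.6879*w^2 + 8.7447*w - 0.2232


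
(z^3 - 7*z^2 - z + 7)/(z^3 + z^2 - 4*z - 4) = (z^2 - 8*z + 7)/(z^2 - 4)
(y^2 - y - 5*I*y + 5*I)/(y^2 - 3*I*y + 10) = (y - 1)/(y + 2*I)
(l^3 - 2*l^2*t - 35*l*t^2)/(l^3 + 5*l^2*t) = (l - 7*t)/l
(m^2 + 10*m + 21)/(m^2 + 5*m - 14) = (m + 3)/(m - 2)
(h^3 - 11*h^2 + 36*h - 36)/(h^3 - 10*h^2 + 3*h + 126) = (h^2 - 5*h + 6)/(h^2 - 4*h - 21)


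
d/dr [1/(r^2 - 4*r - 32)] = 2*(2 - r)/(-r^2 + 4*r + 32)^2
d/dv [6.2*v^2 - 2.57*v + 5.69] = 12.4*v - 2.57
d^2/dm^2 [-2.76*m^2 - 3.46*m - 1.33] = -5.52000000000000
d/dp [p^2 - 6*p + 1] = 2*p - 6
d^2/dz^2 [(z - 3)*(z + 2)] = 2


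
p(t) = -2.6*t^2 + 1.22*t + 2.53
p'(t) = 1.22 - 5.2*t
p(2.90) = -15.80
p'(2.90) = -13.86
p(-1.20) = -2.68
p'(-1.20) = 7.46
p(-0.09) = 2.40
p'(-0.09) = 1.69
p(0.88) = 1.59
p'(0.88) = -3.36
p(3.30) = -21.76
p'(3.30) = -15.94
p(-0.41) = 1.59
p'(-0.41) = 3.35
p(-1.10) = -1.96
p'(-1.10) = 6.94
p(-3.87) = -41.13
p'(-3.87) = 21.34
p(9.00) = -197.09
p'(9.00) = -45.58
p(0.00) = 2.53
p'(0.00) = 1.22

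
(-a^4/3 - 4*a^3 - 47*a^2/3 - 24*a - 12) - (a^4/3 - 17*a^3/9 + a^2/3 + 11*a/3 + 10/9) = -2*a^4/3 - 19*a^3/9 - 16*a^2 - 83*a/3 - 118/9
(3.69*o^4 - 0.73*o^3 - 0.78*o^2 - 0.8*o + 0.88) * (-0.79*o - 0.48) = -2.9151*o^5 - 1.1945*o^4 + 0.9666*o^3 + 1.0064*o^2 - 0.3112*o - 0.4224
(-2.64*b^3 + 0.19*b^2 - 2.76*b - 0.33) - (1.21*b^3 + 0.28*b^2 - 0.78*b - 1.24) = -3.85*b^3 - 0.09*b^2 - 1.98*b + 0.91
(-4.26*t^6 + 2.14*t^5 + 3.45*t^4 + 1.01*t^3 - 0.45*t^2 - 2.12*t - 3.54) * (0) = 0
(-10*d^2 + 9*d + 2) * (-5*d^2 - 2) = 50*d^4 - 45*d^3 + 10*d^2 - 18*d - 4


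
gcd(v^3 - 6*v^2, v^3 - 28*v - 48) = v - 6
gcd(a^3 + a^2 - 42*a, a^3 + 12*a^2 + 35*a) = a^2 + 7*a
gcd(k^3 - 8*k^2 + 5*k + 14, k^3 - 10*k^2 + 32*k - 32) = k - 2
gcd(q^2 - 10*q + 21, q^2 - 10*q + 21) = q^2 - 10*q + 21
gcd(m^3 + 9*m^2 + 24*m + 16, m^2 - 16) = m + 4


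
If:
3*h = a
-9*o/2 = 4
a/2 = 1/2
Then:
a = 1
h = 1/3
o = -8/9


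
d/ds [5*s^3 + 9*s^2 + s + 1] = 15*s^2 + 18*s + 1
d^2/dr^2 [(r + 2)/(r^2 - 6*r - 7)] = 2*((4 - 3*r)*(-r^2 + 6*r + 7) - 4*(r - 3)^2*(r + 2))/(-r^2 + 6*r + 7)^3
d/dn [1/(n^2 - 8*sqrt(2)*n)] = 2*(-n + 4*sqrt(2))/(n^2*(n - 8*sqrt(2))^2)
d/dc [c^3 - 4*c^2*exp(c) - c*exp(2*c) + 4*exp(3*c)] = -4*c^2*exp(c) + 3*c^2 - 2*c*exp(2*c) - 8*c*exp(c) + 12*exp(3*c) - exp(2*c)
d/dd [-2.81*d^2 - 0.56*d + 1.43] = -5.62*d - 0.56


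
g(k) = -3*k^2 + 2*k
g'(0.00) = 2.00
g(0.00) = 0.00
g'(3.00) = -16.00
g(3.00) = -21.00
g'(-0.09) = 2.54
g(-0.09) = -0.20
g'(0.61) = -1.66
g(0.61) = 0.10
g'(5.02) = -28.12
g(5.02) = -65.56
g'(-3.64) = 23.84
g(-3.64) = -47.03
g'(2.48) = -12.88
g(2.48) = -13.49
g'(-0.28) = 3.68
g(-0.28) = -0.80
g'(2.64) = -13.84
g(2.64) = -15.63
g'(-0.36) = 4.16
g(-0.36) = -1.11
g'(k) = 2 - 6*k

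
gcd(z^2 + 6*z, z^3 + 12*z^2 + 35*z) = z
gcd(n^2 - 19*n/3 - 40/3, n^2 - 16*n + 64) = n - 8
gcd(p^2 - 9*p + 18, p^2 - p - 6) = p - 3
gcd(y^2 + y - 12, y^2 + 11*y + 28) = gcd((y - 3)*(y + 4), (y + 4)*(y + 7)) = y + 4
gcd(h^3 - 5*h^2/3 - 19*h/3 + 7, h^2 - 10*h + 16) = 1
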